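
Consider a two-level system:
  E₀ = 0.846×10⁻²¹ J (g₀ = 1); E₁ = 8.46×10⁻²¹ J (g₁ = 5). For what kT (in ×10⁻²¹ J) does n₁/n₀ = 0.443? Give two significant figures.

3.1 ×10⁻²¹ J

n₁/n₀ = (g₁/g₀) exp[−(E₁−E₀)/kT] = 0.443.
⇒ (E₁−E₀)/kT = ln((5/1)/0.443) = ln(11.29) = 2.424.
kT = 7.614 ×10⁻²¹ J / 2.424 = 3.1 ×10⁻²¹ J.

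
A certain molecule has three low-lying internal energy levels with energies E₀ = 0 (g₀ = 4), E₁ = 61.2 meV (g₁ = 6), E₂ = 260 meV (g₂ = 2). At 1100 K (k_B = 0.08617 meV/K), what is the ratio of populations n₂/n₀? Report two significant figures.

k_BT = 0.08617 × 1100 K = 94.79 meV.
n₂/n₀ = (g₂/g₀) exp[−(E₂−E₀)/kT] = (2/4) × exp(−(260 meV)/(94.79 meV)) = (2/4) × exp(-2.743) = 0.032.

0.032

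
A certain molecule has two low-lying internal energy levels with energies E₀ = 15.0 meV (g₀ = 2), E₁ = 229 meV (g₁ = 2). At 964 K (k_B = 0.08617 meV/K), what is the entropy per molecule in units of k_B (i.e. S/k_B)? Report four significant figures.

0.9486

k_BT = 0.08617 × 964 K = 83.0679 meV.
Eᵢ/kT = 0.180575, 2.75678.
Z = Σ gᵢe^(−Eᵢ/kT) = 2·e^(−0.180575) + 2·e^(−2.75678) = 1.66958 + 0.126992 = 1.79657.
⟨E⟩ = Σ EᵢPᵢ = 30.1268 meV.
S/k_B = ln Z + ⟨E⟩/kT = ln(1.79657) + 30.1268/83.0679 = 0.585879 + 0.362677 = 0.9486.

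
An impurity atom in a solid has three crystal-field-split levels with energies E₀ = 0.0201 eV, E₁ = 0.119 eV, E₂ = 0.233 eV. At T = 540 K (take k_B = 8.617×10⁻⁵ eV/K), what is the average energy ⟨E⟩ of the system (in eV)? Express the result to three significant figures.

k_BT = 8.617×10⁻⁵ × 540 K = 0.046532 eV.
Eᵢ/kT = 0.43196, 2.5574, 5.0073.
Z = Σ e^(−Eᵢ/kT) = e^(−0.43196) + e^(−2.5574) + e^(−5.0073) = 0.64924 + 0.077506 + 0.0066889 = 0.73343.
⟨E⟩ = Σ Eᵢ e^(−Eᵢ/kT) / Z = (0.0201·0.64924 + 0.119·0.077506 + 0.233·0.0066889) / 0.73343 = 0.0325 eV.

0.0325 eV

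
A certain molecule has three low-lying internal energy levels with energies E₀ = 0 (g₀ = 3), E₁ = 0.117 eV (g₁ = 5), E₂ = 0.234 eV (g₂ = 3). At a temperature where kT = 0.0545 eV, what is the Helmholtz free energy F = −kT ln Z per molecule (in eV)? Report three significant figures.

Eᵢ/kT = 0, 2.1468, 4.2936.
Z = Σ gᵢe^(−Eᵢ/kT) = 3·e^(−0) + 5·e^(−2.1468) + 3·e^(−4.2936) = 3.0000 + 0.58429 + 0.040967 = 3.6253.
F = −kT ln Z = −0.0545 × ln(3.6253) = −0.0545 × 1.2879 = -0.0702 eV.

-0.0702 eV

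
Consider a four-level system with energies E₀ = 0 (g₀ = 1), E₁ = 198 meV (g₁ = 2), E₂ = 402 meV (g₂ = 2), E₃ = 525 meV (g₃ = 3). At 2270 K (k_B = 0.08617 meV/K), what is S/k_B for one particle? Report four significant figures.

k_BT = 0.08617 × 2270 K = 195.606 meV.
Eᵢ/kT = 0, 1.01224, 2.05515, 2.68397.
Z = Σ gᵢe^(−Eᵢ/kT) = 1·e^(−0) + 2·e^(−1.01224) + 2·e^(−2.05515) + 3·e^(−2.68397) = 1.00000 + 0.726808 + 0.256147 + 0.204874 = 2.18783.
⟨E⟩ = Σ EᵢPᵢ = 162.004 meV.
S/k_B = ln Z + ⟨E⟩/kT = ln(2.18783) + 162.004/195.606 = 0.782910 + 0.828216 = 1.611.

1.611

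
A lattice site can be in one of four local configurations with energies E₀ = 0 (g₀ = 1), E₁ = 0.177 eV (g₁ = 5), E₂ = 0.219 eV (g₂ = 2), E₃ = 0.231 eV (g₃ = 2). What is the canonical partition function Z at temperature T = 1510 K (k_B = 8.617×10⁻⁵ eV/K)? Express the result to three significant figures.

k_BT = 8.617×10⁻⁵ × 1510 K = 0.13012 eV.
Eᵢ/kT = 0, 1.3603, 1.6831, 1.7753.
Z = Σ gᵢe^(−Eᵢ/kT) = 1·e^(−0) + 5·e^(−1.3603) + 2·e^(−1.6831) + 2·e^(−1.7753) = 1.0000 + 1.2829 + 0.37159 + 0.33887 = 2.9934.

Z = 2.99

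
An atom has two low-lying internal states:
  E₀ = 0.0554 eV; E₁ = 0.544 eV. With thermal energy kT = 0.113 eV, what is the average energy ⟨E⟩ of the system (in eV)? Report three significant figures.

Eᵢ/kT = 0.49027, 4.8142.
Z = Σ e^(−Eᵢ/kT) = e^(−0.49027) + e^(−4.8142) = 0.61246 + 0.0081137 = 0.62057.
⟨E⟩ = Σ Eᵢ e^(−Eᵢ/kT) / Z = (0.0554·0.61246 + 0.544·0.0081137) / 0.62057 = 0.0618 eV.

0.0618 eV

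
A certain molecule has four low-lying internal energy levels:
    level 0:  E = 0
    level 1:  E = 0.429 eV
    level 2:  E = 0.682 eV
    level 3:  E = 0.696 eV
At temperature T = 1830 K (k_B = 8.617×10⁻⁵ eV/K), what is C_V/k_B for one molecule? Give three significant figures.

0.819

k_BT = 8.617×10⁻⁵ × 1830 K = 0.15769 eV.
Eᵢ/kT = 0, 2.7205, 4.3249, 4.4137.
Z = Σ e^(−Eᵢ/kT) = e^(−0) + e^(−2.7205) + e^(−4.3249) + e^(−4.4137) = 1.0000 + 0.065842 + 0.013235 + 0.012110 = 1.0912.
⟨E⟩ = 0.041881 eV, ⟨E²⟩ = 0.022122 eV².
C_V/k_B = (⟨E²⟩ − ⟨E⟩²)/(kT)² = (0.022122 − 0.0017540)/0.024866 = 0.819.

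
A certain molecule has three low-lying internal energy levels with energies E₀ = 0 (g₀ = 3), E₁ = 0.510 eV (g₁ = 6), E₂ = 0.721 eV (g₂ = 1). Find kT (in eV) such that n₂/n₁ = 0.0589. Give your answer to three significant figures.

n₂/n₁ = (g₂/g₁) exp[−(E₂−E₁)/kT] = 0.0589.
⇒ (E₂−E₁)/kT = ln((1/6)/0.0589) = ln(2.8297) = 1.0402.
kT = 0.211 eV / 1.0402 = 0.203 eV.

0.203 eV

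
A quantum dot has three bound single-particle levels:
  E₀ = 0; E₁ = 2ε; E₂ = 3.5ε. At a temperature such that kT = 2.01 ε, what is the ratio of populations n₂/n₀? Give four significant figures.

0.1753

n₂/n₀ = exp[−(E₂−E₀)/kT] = exp(−(3.5ε)/(2.01ε)) = exp(-1.74129) = 0.1753.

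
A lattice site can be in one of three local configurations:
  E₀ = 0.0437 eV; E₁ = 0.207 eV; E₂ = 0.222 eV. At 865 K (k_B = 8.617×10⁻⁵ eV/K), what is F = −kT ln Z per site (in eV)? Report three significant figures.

k_BT = 8.617×10⁻⁵ × 865 K = 0.074537 eV.
Eᵢ/kT = 0.58629, 2.7771, 2.9784.
Z = Σ e^(−Eᵢ/kT) = e^(−0.58629) + e^(−2.7771) + e^(−2.9784) = 0.55639 + 0.062219 + 0.050874 = 0.66948.
F = −kT ln Z = −0.074537 × ln(0.66948) = −0.074537 × -0.40125 = 0.0299 eV.

0.0299 eV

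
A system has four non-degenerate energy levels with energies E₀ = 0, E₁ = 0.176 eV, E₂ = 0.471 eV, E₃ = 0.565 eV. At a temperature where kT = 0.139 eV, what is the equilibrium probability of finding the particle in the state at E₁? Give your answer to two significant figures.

0.21

Eᵢ/kT = 0, 1.266, 3.388, 4.065.
Z = Σ e^(−Eᵢ/kT) = e^(−0) + e^(−1.266) + e^(−3.388) + e^(−4.065) = 1.000 + 0.2820 + 0.03378 + 0.01716 = 1.333.
P₁ = e^(−E₁/kT) / Z = 0.2820/1.333 = 0.21.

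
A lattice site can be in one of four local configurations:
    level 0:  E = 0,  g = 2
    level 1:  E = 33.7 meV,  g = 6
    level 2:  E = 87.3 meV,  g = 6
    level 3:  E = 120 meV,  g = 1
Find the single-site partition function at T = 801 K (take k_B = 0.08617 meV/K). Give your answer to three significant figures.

Z = 7.55

k_BT = 0.08617 × 801 K = 69.022 meV.
Eᵢ/kT = 0, 0.48825, 1.2648, 1.7386.
Z = Σ gᵢe^(−Eᵢ/kT) = 2·e^(−0) + 6·e^(−0.48825) + 6·e^(−1.2648) + 1·e^(−1.7386) = 2.0000 + 3.6822 + 1.6938 + 0.17577 = 7.5518.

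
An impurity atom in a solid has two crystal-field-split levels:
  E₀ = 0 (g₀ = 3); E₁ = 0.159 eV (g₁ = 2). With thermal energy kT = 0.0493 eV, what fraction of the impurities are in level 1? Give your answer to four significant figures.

0.02582

Eᵢ/kT = 0, 3.22515.
Z = Σ gᵢe^(−Eᵢ/kT) = 3·e^(−0) + 2·e^(−3.22515) = 3.00000 + 0.0794996 = 3.07950.
P₁ = g₁ e^(−E₁/kT) / Z = 0.0794996/3.07950 = 0.02582.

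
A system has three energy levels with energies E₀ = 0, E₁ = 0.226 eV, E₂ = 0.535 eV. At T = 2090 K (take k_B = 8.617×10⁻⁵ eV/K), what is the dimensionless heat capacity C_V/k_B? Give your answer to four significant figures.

k_BT = 8.617×10⁻⁵ × 2090 K = 0.180095 eV.
Eᵢ/kT = 0, 1.25489, 2.97065.
Z = Σ e^(−Eᵢ/kT) = e^(−0) + e^(−1.25489) + e^(−2.97065) = 1.00000 + 0.285107 + 0.0512700 = 1.33638.
⟨E⟩ = 0.0687407 eV, ⟨E²⟩ = 0.0218777 eV².
C_V/k_B = (⟨E²⟩ − ⟨E⟩²)/(kT)² = (0.0218777 − 0.00472528)/0.0324342 = 0.5288.

0.5288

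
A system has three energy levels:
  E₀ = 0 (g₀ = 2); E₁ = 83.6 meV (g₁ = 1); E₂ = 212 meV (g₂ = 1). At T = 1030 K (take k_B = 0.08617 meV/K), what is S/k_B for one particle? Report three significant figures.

1.15

k_BT = 0.08617 × 1030 K = 88.755 meV.
Eᵢ/kT = 0, 0.94192, 2.3886.
Z = Σ gᵢe^(−Eᵢ/kT) = 2·e^(−0) + 1·e^(−0.94192) + 1·e^(−2.3886) = 2.0000 + 0.38988 + 0.091758 = 2.4816.
⟨E⟩ = Σ EᵢPᵢ = 20.973 meV.
S/k_B = ln Z + ⟨E⟩/kT = ln(2.4816) + 20.973/88.755 = 0.90890 + 0.23630 = 1.15.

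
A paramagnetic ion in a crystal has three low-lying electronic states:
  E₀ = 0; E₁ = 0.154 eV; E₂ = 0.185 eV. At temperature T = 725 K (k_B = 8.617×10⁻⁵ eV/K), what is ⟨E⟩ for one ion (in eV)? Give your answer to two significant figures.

0.020 eV

k_BT = 8.617×10⁻⁵ × 725 K = 0.06247 eV.
Eᵢ/kT = 0, 2.465, 2.961.
Z = Σ e^(−Eᵢ/kT) = e^(−0) + e^(−2.465) + e^(−2.961) = 1.000 + 0.08501 + 0.05177 = 1.137.
⟨E⟩ = Σ Eᵢ e^(−Eᵢ/kT) / Z = (0·1.000 + 0.154·0.08501 + 0.185·0.05177) / 1.137 = 0.020 eV.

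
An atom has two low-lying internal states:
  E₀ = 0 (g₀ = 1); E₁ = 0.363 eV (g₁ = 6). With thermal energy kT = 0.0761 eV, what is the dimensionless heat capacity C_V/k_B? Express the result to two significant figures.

1.0

Eᵢ/kT = 0, 4.770.
Z = Σ gᵢe^(−Eᵢ/kT) = 1·e^(−0) + 6·e^(−4.770) = 1.000 + 0.05088 = 1.051.
⟨E⟩ = 0.01757 eV, ⟨E²⟩ = 0.006379 eV².
C_V/k_B = (⟨E²⟩ − ⟨E⟩²)/(kT)² = (0.006379 − 0.0003087)/0.005791 = 1.0.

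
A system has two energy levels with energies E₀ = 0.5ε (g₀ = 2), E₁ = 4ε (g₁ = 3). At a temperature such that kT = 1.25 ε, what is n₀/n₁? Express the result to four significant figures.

n₀/n₁ = (g₀/g₁) exp[−(E₀−E₁)/kT] = (2/3) × exp(−(-3.5ε)/(1.25ε)) = (2/3) × exp(2.80000) = 10.96.

10.96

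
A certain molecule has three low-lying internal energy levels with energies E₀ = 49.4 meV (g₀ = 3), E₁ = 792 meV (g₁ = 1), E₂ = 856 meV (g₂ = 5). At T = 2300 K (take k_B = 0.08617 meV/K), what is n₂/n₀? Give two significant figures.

0.028

k_BT = 0.08617 × 2300 K = 198.2 meV.
n₂/n₀ = (g₂/g₀) exp[−(E₂−E₀)/kT] = (5/3) × exp(−(806.6 meV)/(198.2 meV)) = (5/3) × exp(-4.070) = 0.028.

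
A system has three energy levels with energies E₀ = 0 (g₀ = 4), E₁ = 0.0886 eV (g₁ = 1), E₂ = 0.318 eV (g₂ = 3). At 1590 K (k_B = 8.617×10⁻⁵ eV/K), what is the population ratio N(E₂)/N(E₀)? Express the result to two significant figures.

k_BT = 8.617×10⁻⁵ × 1590 K = 0.1370 eV.
n₂/n₀ = (g₂/g₀) exp[−(E₂−E₀)/kT] = (3/4) × exp(−(0.318 eV)/(0.1370 eV)) = (3/4) × exp(-2.321) = 0.074.

0.074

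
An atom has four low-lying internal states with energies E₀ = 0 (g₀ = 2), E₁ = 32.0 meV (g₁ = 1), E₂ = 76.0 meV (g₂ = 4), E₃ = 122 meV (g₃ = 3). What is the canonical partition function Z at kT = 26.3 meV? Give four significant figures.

Z = 2.548

Eᵢ/kT = 0, 1.21673, 2.88973, 4.63878.
Z = Σ gᵢe^(−Eᵢ/kT) = 2·e^(−0) + 1·e^(−1.21673) + 4·e^(−2.88973) + 3·e^(−4.63878) = 2.00000 + 0.296197 + 0.222365 + 0.0290085 = 2.54757.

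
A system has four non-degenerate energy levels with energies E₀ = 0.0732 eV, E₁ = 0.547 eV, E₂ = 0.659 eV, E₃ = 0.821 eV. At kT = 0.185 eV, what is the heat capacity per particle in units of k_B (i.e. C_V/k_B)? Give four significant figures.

0.9444

Eᵢ/kT = 0.395676, 2.95676, 3.56216, 4.43784.
Z = Σ e^(−Eᵢ/kT) = e^(−0.395676) + e^(−2.95676) + e^(−3.56216) + e^(−4.43784) = 0.673225 + 0.0519871 + 0.0283775 + 0.0118214 = 0.765411.
⟨E⟩ = 0.138649 eV, ⟨E²⟩ = 0.0515465 eV².
C_V/k_B = (⟨E²⟩ − ⟨E⟩²)/(kT)² = (0.0515465 − 0.0192235)/0.0342250 = 0.9444.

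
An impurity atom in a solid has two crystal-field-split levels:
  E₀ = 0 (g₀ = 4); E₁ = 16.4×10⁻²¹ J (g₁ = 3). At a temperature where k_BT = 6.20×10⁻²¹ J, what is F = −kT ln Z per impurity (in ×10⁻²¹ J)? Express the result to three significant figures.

Eᵢ/kT = 0, 2.6452.
Z = Σ gᵢe^(−Eᵢ/kT) = 4·e^(−0) + 3·e^(−2.6452) = 4.0000 + 0.21297 = 4.2130.
F = −kT ln Z = −6.20 × ln(4.2130) = −6.20 × 1.4382 = -8.92 ×10⁻²¹ J.

-8.92 ×10⁻²¹ J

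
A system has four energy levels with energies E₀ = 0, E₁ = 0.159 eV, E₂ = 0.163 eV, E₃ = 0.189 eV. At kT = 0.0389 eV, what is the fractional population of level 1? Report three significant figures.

0.0161

Eᵢ/kT = 0, 4.0874, 4.1902, 4.8586.
Z = Σ e^(−Eᵢ/kT) = e^(−0) + e^(−4.0874) + e^(−4.1902) + e^(−4.8586) = 1.0000 + 0.016783 + 0.015143 + 0.0077613 = 1.0397.
P₁ = e^(−E₁/kT) / Z = 0.016783/1.0397 = 0.0161.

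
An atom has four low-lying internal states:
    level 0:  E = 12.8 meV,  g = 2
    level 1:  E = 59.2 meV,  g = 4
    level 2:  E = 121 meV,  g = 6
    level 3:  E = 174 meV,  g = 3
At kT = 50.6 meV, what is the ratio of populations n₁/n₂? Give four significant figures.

2.261

n₁/n₂ = (g₁/g₂) exp[−(E₁−E₂)/kT] = (4/6) × exp(−(-61.8 meV)/(50.6 meV)) = (4/6) × exp(1.22134) = 2.261.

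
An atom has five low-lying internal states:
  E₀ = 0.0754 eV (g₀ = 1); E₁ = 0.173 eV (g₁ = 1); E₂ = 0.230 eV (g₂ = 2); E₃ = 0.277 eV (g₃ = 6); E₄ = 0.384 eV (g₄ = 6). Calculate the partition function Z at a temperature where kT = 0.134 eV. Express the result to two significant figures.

Eᵢ/kT = 0.5627, 1.291, 1.716, 2.067, 2.866.
Z = Σ gᵢe^(−Eᵢ/kT) = 1·e^(−0.5627) + 1·e^(−1.291) + 2·e^(−1.716) + 6·e^(−2.067) + 6·e^(−2.866) = 0.5697 + 0.2750 + 0.3596 + 0.7594 + 0.3416 = 2.305.

Z = 2.3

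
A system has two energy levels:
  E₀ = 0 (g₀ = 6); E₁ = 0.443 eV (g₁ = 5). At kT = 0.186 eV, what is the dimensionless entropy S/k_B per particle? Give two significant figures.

2.0

Eᵢ/kT = 0, 2.382.
Z = Σ gᵢe^(−Eᵢ/kT) = 6·e^(−0) + 5·e^(−2.382) = 6.000 + 0.4618 = 6.462.
⟨E⟩ = Σ EᵢPᵢ = 0.03166 eV.
S/k_B = ln Z + ⟨E⟩/kT = ln(6.462) + 0.03166/0.186 = 1.866 + 0.1702 = 2.0.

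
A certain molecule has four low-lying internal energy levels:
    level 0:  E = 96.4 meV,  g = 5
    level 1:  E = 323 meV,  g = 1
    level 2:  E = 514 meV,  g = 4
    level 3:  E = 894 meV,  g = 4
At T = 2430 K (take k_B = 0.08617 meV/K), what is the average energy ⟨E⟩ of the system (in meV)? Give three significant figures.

159 meV

k_BT = 0.08617 × 2430 K = 209.39 meV.
Eᵢ/kT = 0.46038, 1.5426, 2.4547, 4.2695.
Z = Σ gᵢe^(−Eᵢ/kT) = 5·e^(−0.46038) + 1·e^(−1.5426) + 4·e^(−2.4547) + 4·e^(−4.2695) = 3.1552 + 0.21382 + 0.34356 + 0.055955 = 3.7685.
⟨E⟩ = Σ Eᵢ gᵢe^(−Eᵢ/kT) / Z = (96.4·3.1552 + 323·0.21382 + 514·0.34356 + 894·0.055955) / 3.7685 = 159 meV.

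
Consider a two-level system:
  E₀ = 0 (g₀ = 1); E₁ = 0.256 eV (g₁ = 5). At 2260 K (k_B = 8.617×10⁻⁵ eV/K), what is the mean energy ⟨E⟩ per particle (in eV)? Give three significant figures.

k_BT = 8.617×10⁻⁵ × 2260 K = 0.19474 eV.
Eᵢ/kT = 0, 1.3146.
Z = Σ gᵢe^(−Eᵢ/kT) = 1·e^(−0) + 5·e^(−1.3146) = 1.0000 + 1.3429 = 2.3429.
⟨E⟩ = Σ Eᵢ gᵢe^(−Eᵢ/kT) / Z = (0·1.0000 + 0.256·1.3429) / 2.3429 = 0.147 eV.

0.147 eV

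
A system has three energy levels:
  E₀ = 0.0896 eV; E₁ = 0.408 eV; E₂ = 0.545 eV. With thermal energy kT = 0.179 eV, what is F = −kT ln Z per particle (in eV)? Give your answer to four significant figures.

0.05003 eV

Eᵢ/kT = 0.500559, 2.27933, 3.04469.
Z = Σ e^(−Eᵢ/kT) = e^(−0.500559) + e^(−2.27933) + e^(−3.04469) = 0.606192 + 0.102353 + 0.0476111 = 0.756156.
F = −kT ln Z = −0.179 × ln(0.756156) = −0.179 × -0.279508 = 0.05003 eV.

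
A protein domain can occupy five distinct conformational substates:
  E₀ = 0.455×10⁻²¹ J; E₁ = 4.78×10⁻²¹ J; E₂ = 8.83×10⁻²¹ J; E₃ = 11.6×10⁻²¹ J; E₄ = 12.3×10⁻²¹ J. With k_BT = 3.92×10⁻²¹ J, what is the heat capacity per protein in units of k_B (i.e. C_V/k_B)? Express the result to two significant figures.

0.84

Eᵢ/kT = 0.1161, 1.219, 2.253, 2.959, 3.138.
Z = Σ e^(−Eᵢ/kT) = e^(−0.1161) + e^(−1.219) + e^(−2.253) + e^(−2.959) + e^(−3.138) = 0.8904 + 0.2955 + 0.1051 + 0.05187 + 0.04337 = 1.386.
⟨E⟩ = 2.800, ⟨E²⟩ = 20.69.
C_V/k_B = (⟨E²⟩ − ⟨E⟩²)/(kT)² = (20.69 − 7.840)/15.37 = 0.84.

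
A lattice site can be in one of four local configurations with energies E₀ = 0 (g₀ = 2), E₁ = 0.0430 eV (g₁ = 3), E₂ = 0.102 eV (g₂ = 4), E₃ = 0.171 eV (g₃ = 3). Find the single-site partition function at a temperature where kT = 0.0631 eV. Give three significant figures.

Z = 4.51

Eᵢ/kT = 0, 0.68146, 1.6165, 2.7100.
Z = Σ gᵢe^(−Eᵢ/kT) = 2·e^(−0) + 3·e^(−0.68146) + 4·e^(−1.6165) + 3·e^(−2.7100) = 2.0000 + 1.5176 + 0.79437 + 0.19961 = 4.5116.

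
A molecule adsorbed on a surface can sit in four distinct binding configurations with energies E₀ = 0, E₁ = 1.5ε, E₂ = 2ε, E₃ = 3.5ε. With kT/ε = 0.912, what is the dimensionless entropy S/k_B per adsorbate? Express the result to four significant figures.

Eᵢ/kT = 0, 1.64474, 2.19298, 3.83772.
Z = Σ e^(−Eᵢ/kT) = e^(−0) + e^(−1.64474) + e^(−2.19298) + e^(−3.83772) = 1.00000 + 0.193063 + 0.111584 + 0.0215427 = 1.32619.
⟨E⟩ = Σ EᵢPᵢ = 0.443498 ε.
S/k_B = ln Z + ⟨E⟩/kT = ln(1.32619) + 0.443498/0.912 = 0.282310 + 0.486292 = 0.7686.

0.7686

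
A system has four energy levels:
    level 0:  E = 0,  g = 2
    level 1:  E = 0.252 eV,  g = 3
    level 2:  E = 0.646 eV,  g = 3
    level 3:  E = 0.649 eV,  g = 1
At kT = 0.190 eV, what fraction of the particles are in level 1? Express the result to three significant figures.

Eᵢ/kT = 0, 1.3263, 3.4000, 3.4158.
Z = Σ gᵢe^(−Eᵢ/kT) = 2·e^(−0) + 3·e^(−1.3263) + 3·e^(−3.4000) + 1·e^(−3.4158) = 2.0000 + 0.79637 + 0.10012 + 0.032850 = 2.9293.
P₁ = g₁ e^(−E₁/kT) / Z = 0.79637/2.9293 = 0.272.

0.272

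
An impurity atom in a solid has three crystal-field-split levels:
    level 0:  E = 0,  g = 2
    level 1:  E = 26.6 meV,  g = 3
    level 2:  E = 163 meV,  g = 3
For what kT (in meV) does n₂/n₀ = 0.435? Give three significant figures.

n₂/n₀ = (g₂/g₀) exp[−(E₂−E₀)/kT] = 0.435.
⇒ (E₂−E₀)/kT = ln((3/2)/0.435) = ln(3.4483) = 1.2379.
kT = 163 meV / 1.2379 = 132 meV.

132 meV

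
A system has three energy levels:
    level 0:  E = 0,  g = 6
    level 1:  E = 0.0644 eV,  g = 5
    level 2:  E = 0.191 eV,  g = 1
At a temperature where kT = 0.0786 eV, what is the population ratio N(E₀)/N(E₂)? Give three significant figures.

68.2

n₀/n₂ = (g₀/g₂) exp[−(E₀−E₂)/kT] = (6/1) × exp(−(-0.191 eV)/(0.0786 eV)) = (6/1) × exp(2.4300) = 68.2.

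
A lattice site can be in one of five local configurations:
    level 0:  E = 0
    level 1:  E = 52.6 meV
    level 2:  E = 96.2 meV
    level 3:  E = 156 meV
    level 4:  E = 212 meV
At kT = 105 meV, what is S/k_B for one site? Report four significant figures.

Eᵢ/kT = 0, 0.500952, 0.916190, 1.48571, 2.01905.
Z = Σ e^(−Eᵢ/kT) = e^(−0) + e^(−0.500952) + e^(−0.916190) + e^(−1.48571) + e^(−2.01905) = 1.00000 + 0.605954 + 0.400040 + 0.226342 + 0.132782 = 2.36512.
⟨E⟩ = Σ EᵢPᵢ = 56.5790 meV.
S/k_B = ln Z + ⟨E⟩/kT = ln(2.36512) + 56.5790/105 = 0.860829 + 0.538848 = 1.400.

1.400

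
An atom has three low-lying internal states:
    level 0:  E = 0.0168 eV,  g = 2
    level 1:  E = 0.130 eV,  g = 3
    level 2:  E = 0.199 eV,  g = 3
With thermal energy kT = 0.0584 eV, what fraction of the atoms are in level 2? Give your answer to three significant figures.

0.0517

Eᵢ/kT = 0.28767, 2.2260, 3.4075.
Z = Σ gᵢe^(−Eᵢ/kT) = 2·e^(−0.28767) + 3·e^(−2.2260) + 3·e^(−3.4075) = 1.5000 + 0.32388 + 0.099372 = 1.9233.
P₂ = g₂ e^(−E₂/kT) / Z = 0.099372/1.9233 = 0.0517.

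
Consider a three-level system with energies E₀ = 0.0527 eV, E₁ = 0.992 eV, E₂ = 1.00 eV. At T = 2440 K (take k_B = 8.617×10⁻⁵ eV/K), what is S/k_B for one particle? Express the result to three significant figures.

0.121

k_BT = 8.617×10⁻⁵ × 2440 K = 0.21025 eV.
Eᵢ/kT = 0.25065, 4.7182, 4.7562.
Z = Σ e^(−Eᵢ/kT) = e^(−0.25065) + e^(−4.7182) + e^(−4.7562) = 0.77829 + 0.0089312 + 0.0085982 = 0.79582.
⟨E⟩ = Σ EᵢPᵢ = 0.073476 eV.
S/k_B = ln Z + ⟨E⟩/kT = ln(0.79582) + 0.073476/0.21025 = -0.22838 + 0.34947 = 0.121.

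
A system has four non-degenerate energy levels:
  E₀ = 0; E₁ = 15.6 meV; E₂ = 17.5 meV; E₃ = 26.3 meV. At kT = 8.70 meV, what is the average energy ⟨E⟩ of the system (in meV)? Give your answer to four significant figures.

4.609 meV

Eᵢ/kT = 0, 1.79310, 2.01149, 3.02299.
Z = Σ e^(−Eᵢ/kT) = e^(−0) + e^(−1.79310) + e^(−2.01149) + e^(−3.02299) = 1.00000 + 0.166443 + 0.133789 + 0.0486555 = 1.34889.
⟨E⟩ = Σ Eᵢ e^(−Eᵢ/kT) / Z = (0·1.00000 + 15.6·0.166443 + 17.5·0.133789 + 26.3·0.0486555) / 1.34889 = 4.609 meV.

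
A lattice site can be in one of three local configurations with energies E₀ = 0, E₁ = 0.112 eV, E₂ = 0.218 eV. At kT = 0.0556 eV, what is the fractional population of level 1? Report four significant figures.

Eᵢ/kT = 0, 2.01439, 3.92086.
Z = Σ e^(−Eᵢ/kT) = e^(−0) + e^(−2.01439) + e^(−3.92086) = 1.00000 + 0.133402 + 0.0198240 = 1.15323.
P₁ = e^(−E₁/kT) / Z = 0.133402/1.15323 = 0.1157.

0.1157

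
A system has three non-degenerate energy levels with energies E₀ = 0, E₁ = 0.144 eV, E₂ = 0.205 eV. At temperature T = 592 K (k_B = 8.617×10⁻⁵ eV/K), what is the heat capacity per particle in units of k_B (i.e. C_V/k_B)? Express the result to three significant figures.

0.659

k_BT = 8.617×10⁻⁵ × 592 K = 0.051013 eV.
Eᵢ/kT = 0, 2.8228, 4.0186.
Z = Σ e^(−Eᵢ/kT) = e^(−0) + e^(−2.8228) + e^(−4.0186) = 1.0000 + 0.059439 + 0.017978 = 1.0774.
⟨E⟩ = 0.011365 eV, ⟨E²⟩ = 0.0018452 eV².
C_V/k_B = (⟨E²⟩ − ⟨E⟩²)/(kT)² = (0.0018452 − 0.00012916)/0.0026023 = 0.659.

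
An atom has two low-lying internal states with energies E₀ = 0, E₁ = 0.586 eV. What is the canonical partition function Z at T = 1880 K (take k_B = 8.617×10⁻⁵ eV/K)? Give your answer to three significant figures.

Z = 1.03

k_BT = 8.617×10⁻⁵ × 1880 K = 0.16200 eV.
Eᵢ/kT = 0, 3.6173.
Z = Σ e^(−Eᵢ/kT) = e^(−0) + e^(−3.6173) = 1.0000 + 0.026855 = 1.0269.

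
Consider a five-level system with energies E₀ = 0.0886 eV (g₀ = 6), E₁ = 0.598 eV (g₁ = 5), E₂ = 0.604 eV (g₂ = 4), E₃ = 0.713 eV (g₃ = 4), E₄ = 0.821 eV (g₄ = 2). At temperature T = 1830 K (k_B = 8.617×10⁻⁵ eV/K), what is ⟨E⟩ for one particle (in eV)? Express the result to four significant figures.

k_BT = 8.617×10⁻⁵ × 1830 K = 0.157691 eV.
Eᵢ/kT = 0.561858, 3.79223, 3.83028, 4.52150, 5.20638.
Z = Σ gᵢe^(−Eᵢ/kT) = 6·e^(−0.561858) + 5·e^(−3.79223) + 4·e^(−3.83028) + 4·e^(−4.52150) + 2·e^(−5.20638) = 3.42089 + 0.112726 + 0.0868142 + 0.0434908 + 0.0109630 = 3.67488.
⟨E⟩ = Σ Eᵢ gᵢe^(−Eᵢ/kT) / Z = (0.0886·3.42089 + 0.598·0.112726 + 0.604·0.0868142 + 0.713·0.0434908 + 0.821·0.0109630) / 3.67488 = 0.1260 eV.

0.1260 eV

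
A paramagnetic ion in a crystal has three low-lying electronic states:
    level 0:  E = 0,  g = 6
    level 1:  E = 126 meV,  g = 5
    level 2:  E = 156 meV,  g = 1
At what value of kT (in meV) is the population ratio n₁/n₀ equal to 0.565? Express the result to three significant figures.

n₁/n₀ = (g₁/g₀) exp[−(E₁−E₀)/kT] = 0.565.
⇒ (E₁−E₀)/kT = ln((5/6)/0.565) = ln(1.4749) = 0.38859.
kT = 126 meV / 0.38859 = 324 meV.

324 meV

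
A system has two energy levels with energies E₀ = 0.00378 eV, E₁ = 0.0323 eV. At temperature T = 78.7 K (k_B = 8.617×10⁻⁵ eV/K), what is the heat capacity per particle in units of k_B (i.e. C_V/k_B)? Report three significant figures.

k_BT = 8.617×10⁻⁵ × 78.7 K = 0.0067816 eV.
Eᵢ/kT = 0.55739, 4.7629.
Z = Σ e^(−Eᵢ/kT) = e^(−0.55739) + e^(−4.7629) = 0.57270 + 0.0085408 = 0.58124.
⟨E⟩ = 0.0041991 eV, ⟨E²⟩ = 0.000029409 eV².
C_V/k_B = (⟨E²⟩ − ⟨E⟩²)/(kT)² = (0.000029409 − 0.000017632)/0.000045990 = 0.256.

0.256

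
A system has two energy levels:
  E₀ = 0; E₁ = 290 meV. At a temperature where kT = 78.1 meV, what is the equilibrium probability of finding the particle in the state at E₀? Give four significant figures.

Eᵢ/kT = 0, 3.71319.
Z = Σ e^(−Eᵢ/kT) = e^(−0) + e^(−3.71319) = 1.00000 + 0.0243996 = 1.02440.
P₀ = e^(−E₀/kT) / Z = 1.00000/1.02440 = 0.9762.

0.9762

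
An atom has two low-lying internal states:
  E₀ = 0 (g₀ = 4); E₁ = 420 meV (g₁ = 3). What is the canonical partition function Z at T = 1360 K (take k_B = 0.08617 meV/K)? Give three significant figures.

Z = 4.08

k_BT = 0.08617 × 1360 K = 117.19 meV.
Eᵢ/kT = 0, 3.5839.
Z = Σ gᵢe^(−Eᵢ/kT) = 4·e^(−0) + 3·e^(−3.5839) = 4.0000 + 0.083302 = 4.0833.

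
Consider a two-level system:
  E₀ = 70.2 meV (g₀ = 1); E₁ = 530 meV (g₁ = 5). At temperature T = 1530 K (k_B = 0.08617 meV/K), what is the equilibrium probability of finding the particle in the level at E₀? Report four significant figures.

k_BT = 0.08617 × 1530 K = 131.840 meV.
Eᵢ/kT = 0.532464, 4.02002.
Z = Σ gᵢe^(−Eᵢ/kT) = 1·e^(−0.532464) + 5·e^(−4.02002) = 0.587156 + 0.0897630 = 0.676919.
P₀ = g₀ e^(−E₀/kT) / Z = 0.587156/0.676919 = 0.8674.

0.8674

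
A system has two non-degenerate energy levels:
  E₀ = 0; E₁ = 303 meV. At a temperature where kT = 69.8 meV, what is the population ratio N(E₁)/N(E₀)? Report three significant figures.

0.0130

n₁/n₀ = exp[−(E₁−E₀)/kT] = exp(−(303 meV)/(69.8 meV)) = exp(-4.3410) = 0.0130.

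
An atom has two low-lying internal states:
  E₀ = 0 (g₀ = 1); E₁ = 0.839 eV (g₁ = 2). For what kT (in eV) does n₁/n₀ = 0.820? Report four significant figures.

0.9410 eV

n₁/n₀ = (g₁/g₀) exp[−(E₁−E₀)/kT] = 0.820.
⇒ (E₁−E₀)/kT = ln((2/1)/0.820) = ln(2.43902) = 0.891596.
kT = 0.839 eV / 0.891596 = 0.9410 eV.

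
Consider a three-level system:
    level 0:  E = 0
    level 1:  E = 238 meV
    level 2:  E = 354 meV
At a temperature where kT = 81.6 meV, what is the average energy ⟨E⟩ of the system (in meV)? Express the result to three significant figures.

16.4 meV

Eᵢ/kT = 0, 2.9167, 4.3382.
Z = Σ e^(−Eᵢ/kT) = e^(−0) + e^(−2.9167) + e^(−4.3382) = 1.0000 + 0.054112 + 0.013060 = 1.0672.
⟨E⟩ = Σ Eᵢ e^(−Eᵢ/kT) / Z = (0·1.0000 + 238·0.054112 + 354·0.013060) / 1.0672 = 16.4 meV.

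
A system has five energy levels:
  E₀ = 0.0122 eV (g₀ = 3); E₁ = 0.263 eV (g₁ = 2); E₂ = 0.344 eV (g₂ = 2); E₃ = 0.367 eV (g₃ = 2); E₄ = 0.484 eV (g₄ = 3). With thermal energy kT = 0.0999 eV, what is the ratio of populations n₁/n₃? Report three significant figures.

n₁/n₃ = (g₁/g₃) exp[−(E₁−E₃)/kT] = (2/2) × exp(−(-0.104 eV)/(0.0999 eV)) = (2/2) × exp(1.0410) = 2.83.

2.83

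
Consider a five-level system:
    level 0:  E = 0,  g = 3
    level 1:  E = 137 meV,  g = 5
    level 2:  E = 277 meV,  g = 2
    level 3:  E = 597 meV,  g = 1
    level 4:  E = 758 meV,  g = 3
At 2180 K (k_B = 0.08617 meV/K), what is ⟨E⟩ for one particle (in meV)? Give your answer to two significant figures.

k_BT = 0.08617 × 2180 K = 187.9 meV.
Eᵢ/kT = 0, 0.7291, 1.474, 3.177, 4.034.
Z = Σ gᵢe^(−Eᵢ/kT) = 3·e^(−0) + 5·e^(−0.7291) + 2·e^(−1.474) + 1·e^(−3.177) + 3·e^(−4.034) = 3.000 + 2.412 + 0.4580 + 0.04171 + 0.05311 = 5.965.
⟨E⟩ = Σ Eᵢ gᵢe^(−Eᵢ/kT) / Z = (0·3.000 + 137·2.412 + 277·0.4580 + 597·0.04171 + 758·0.05311) / 5.965 = 88 meV.

88 meV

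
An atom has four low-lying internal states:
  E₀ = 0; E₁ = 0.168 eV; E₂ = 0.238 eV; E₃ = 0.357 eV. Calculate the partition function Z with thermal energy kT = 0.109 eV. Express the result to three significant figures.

Z = 1.36

Eᵢ/kT = 0, 1.5413, 2.1835, 3.2752.
Z = Σ e^(−Eᵢ/kT) = e^(−0) + e^(−1.5413) + e^(−2.1835) + e^(−3.2752) = 1.0000 + 0.21410 + 0.11265 + 0.037809 = 1.3646.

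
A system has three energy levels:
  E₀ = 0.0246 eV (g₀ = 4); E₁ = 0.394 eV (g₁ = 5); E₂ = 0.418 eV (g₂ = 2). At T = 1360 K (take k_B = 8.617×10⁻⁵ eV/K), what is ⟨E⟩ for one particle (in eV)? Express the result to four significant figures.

k_BT = 8.617×10⁻⁵ × 1360 K = 0.117191 eV.
Eᵢ/kT = 0.209914, 3.36203, 3.56683.
Z = Σ gᵢe^(−Eᵢ/kT) = 4·e^(−0.209914) + 5·e^(−3.36203) + 2·e^(−3.56683) = 3.24262 + 0.173324 + 0.0564905 = 3.47243.
⟨E⟩ = Σ Eᵢ gᵢe^(−Eᵢ/kT) / Z = (0.0246·3.24262 + 0.394·0.173324 + 0.418·0.0564905) / 3.47243 = 0.04944 eV.

0.04944 eV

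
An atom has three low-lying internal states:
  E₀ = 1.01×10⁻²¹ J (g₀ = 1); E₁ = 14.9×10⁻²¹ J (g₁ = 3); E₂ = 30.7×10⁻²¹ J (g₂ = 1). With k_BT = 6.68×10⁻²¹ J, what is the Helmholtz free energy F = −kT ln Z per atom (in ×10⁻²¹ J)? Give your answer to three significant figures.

-1.17 ×10⁻²¹ J

Eᵢ/kT = 0.15120, 2.2305, 4.5958.
Z = Σ gᵢe^(−Eᵢ/kT) = 1·e^(−0.15120) + 3·e^(−2.2305) + 1·e^(−4.5958) = 0.85968 + 0.32242 + 0.010094 = 1.1922.
F = −kT ln Z = −6.68 × ln(1.1922) = −6.68 × 0.17580 = -1.17 ×10⁻²¹ J.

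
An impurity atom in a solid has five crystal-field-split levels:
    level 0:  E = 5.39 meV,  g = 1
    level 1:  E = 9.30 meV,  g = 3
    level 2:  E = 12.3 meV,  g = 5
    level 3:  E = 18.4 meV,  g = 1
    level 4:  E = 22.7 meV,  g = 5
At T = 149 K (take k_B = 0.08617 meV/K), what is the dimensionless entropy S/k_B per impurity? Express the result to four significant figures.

2.613

k_BT = 0.08617 × 149 K = 12.8393 meV.
Eᵢ/kT = 0.419805, 0.724339, 0.957996, 1.43310, 1.76801.
Z = Σ gᵢe^(−Eᵢ/kT) = 1·e^(−0.419805) + 3·e^(−0.724339) + 5·e^(−0.957996) + 1·e^(−1.43310) + 5·e^(−1.76801) = 0.657175 + 1.45393 + 1.91830 + 0.238568 + 0.853361 = 5.12133.
⟨E⟩ = Σ EᵢPᵢ = 12.5787 meV.
S/k_B = ln Z + ⟨E⟩/kT = ln(5.12133) + 12.5787/12.8393 = 1.63341 + 0.979703 = 2.613.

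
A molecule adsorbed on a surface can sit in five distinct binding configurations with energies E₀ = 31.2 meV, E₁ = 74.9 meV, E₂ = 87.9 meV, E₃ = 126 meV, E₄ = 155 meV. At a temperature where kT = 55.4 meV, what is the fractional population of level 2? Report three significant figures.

Eᵢ/kT = 0.56318, 1.3520, 1.5866, 2.2744, 2.7978.
Z = Σ e^(−Eᵢ/kT) = e^(−0.56318) + e^(−1.3520) + e^(−1.5866) + e^(−2.2744) + e^(−2.7978) = 0.56940 + 0.25872 + 0.20462 + 0.10286 + 0.060944 = 1.1965.
P₂ = e^(−E₂/kT) / Z = 0.20462/1.1965 = 0.171.

0.171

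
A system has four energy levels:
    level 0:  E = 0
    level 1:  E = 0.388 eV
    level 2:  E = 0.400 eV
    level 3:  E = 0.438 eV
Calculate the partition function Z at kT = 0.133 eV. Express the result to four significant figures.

Eᵢ/kT = 0, 2.91729, 3.00752, 3.29323.
Z = Σ e^(−Eᵢ/kT) = e^(−0) + e^(−2.91729) + e^(−3.00752) + e^(−3.29323) = 1.00000 + 0.0540800 + 0.0494141 + 0.0371337 = 1.14063.

Z = 1.141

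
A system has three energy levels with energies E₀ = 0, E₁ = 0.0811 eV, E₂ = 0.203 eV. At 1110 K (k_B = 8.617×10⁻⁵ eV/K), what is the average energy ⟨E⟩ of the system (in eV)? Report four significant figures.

0.03814 eV

k_BT = 8.617×10⁻⁵ × 1110 K = 0.0956487 eV.
Eᵢ/kT = 0, 0.847894, 2.12235.
Z = Σ e^(−Eᵢ/kT) = e^(−0) + e^(−0.847894) + e^(−2.12235) = 1.00000 + 0.428316 + 0.119750 = 1.54807.
⟨E⟩ = Σ Eᵢ e^(−Eᵢ/kT) / Z = (0·1.00000 + 0.0811·0.428316 + 0.203·0.119750) / 1.54807 = 0.03814 eV.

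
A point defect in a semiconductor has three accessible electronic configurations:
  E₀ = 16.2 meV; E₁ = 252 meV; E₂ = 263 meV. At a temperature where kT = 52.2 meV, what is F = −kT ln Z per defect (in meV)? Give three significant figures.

Eᵢ/kT = 0.31034, 4.8276, 5.0383.
Z = Σ e^(−Eᵢ/kT) = e^(−0.31034) + e^(−4.8276) + e^(−5.0383) = 0.73320 + 0.0080057 + 0.0064848 = 0.74769.
F = −kT ln Z = −52.2 × ln(0.74769) = −52.2 × -0.29077 = 15.2 meV.

15.2 meV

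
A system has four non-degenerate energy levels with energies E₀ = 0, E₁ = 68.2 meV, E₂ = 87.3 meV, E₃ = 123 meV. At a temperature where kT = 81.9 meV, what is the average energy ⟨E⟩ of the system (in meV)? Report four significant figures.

Eᵢ/kT = 0, 0.832723, 1.06593, 1.50183.
Z = Σ e^(−Eᵢ/kT) = e^(−0) + e^(−0.832723) + e^(−1.06593) + e^(−1.50183) = 1.00000 + 0.434864 + 0.344407 + 0.222722 = 2.00199.
⟨E⟩ = Σ Eᵢ e^(−Eᵢ/kT) / Z = (0·1.00000 + 68.2·0.434864 + 87.3·0.344407 + 123·0.222722) / 2.00199 = 43.52 meV.

43.52 meV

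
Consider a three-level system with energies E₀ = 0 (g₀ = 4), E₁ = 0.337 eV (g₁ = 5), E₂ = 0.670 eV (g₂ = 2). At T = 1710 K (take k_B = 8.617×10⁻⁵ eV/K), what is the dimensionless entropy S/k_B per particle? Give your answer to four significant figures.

1.788

k_BT = 8.617×10⁻⁵ × 1710 K = 0.147351 eV.
Eᵢ/kT = 0, 2.28706, 4.54697.
Z = Σ gᵢe^(−Eᵢ/kT) = 4·e^(−0) + 5·e^(−2.28706) + 2·e^(−4.54697) = 4.00000 + 0.507823 + 0.0211985 = 4.52902.
⟨E⟩ = Σ EᵢPᵢ = 0.0409226 eV.
S/k_B = ln Z + ⟨E⟩/kT = ln(4.52902) + 0.0409226/0.147351 = 1.51051 + 0.277722 = 1.788.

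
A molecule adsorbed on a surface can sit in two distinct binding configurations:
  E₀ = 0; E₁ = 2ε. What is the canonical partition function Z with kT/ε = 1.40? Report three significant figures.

Eᵢ/kT = 0, 1.4286.
Z = Σ e^(−Eᵢ/kT) = e^(−0) + e^(−1.4286) = 1.0000 + 0.23964 = 1.2396.

Z = 1.24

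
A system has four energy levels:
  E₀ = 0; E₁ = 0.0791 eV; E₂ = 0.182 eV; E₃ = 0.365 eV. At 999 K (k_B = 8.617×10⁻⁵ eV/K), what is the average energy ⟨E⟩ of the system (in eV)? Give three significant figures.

k_BT = 8.617×10⁻⁵ × 999 K = 0.086084 eV.
Eᵢ/kT = 0, 0.91887, 2.1142, 4.2400.
Z = Σ e^(−Eᵢ/kT) = e^(−0) + e^(−0.91887) + e^(−2.1142) + e^(−4.2400) = 1.0000 + 0.39897 + 0.12073 + 0.014408 = 1.5341.
⟨E⟩ = Σ Eᵢ e^(−Eᵢ/kT) / Z = (0·1.0000 + 0.0791·0.39897 + 0.182·0.12073 + 0.365·0.014408) / 1.5341 = 0.0383 eV.

0.0383 eV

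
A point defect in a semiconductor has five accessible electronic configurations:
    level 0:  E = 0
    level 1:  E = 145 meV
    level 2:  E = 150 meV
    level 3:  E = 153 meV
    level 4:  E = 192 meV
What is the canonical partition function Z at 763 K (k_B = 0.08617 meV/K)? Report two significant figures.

Z = 1.4

k_BT = 0.08617 × 763 K = 65.75 meV.
Eᵢ/kT = 0, 2.205, 2.281, 2.327, 2.920.
Z = Σ e^(−Eᵢ/kT) = e^(−0) + e^(−2.205) + e^(−2.281) + e^(−2.327) + e^(−2.920) = 1.000 + 0.1103 + 0.1022 + 0.09759 + 0.05393 = 1.364.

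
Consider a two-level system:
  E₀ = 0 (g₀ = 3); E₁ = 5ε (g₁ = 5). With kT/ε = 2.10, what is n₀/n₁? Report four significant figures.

6.489

n₀/n₁ = (g₀/g₁) exp[−(E₀−E₁)/kT] = (3/5) × exp(−(-5ε)/(2.10ε)) = (3/5) × exp(2.38095) = 6.489.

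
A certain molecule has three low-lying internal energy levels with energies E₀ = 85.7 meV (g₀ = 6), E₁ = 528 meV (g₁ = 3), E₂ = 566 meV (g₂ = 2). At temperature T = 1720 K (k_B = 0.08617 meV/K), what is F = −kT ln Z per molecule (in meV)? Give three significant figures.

k_BT = 0.08617 × 1720 K = 148.21 meV.
Eᵢ/kT = 0.57823, 3.5625, 3.8189.
Z = Σ gᵢe^(−Eᵢ/kT) = 6·e^(−0.57823) + 3·e^(−3.5625) + 2·e^(−3.8189) = 3.3653 + 0.085103 + 0.043904 = 3.4943.
F = −kT ln Z = −148.21 × ln(3.4943) = −148.21 × 1.2511 = -185 meV.

-185 meV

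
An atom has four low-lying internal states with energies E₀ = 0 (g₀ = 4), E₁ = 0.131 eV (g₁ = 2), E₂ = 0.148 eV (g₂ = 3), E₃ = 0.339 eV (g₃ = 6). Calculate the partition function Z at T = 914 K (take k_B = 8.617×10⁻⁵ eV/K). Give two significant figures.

Z = 4.9

k_BT = 8.617×10⁻⁵ × 914 K = 0.07876 eV.
Eᵢ/kT = 0, 1.663, 1.879, 4.304.
Z = Σ gᵢe^(−Eᵢ/kT) = 4·e^(−0) + 2·e^(−1.663) + 3·e^(−1.879) + 6·e^(−4.304) = 4.000 + 0.3791 + 0.4582 + 0.08109 = 4.918.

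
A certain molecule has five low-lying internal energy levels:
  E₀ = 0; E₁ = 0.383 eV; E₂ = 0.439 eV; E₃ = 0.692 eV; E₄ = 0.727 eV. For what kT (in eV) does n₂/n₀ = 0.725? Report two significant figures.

n₂/n₀ = exp[−(E₂−E₀)/kT] = 0.725.
⇒ (E₂−E₀)/kT = ln(1/0.725) = ln(1.379) = 0.3214.
kT = 0.439 eV / 0.3214 = 1.4 eV.

1.4 eV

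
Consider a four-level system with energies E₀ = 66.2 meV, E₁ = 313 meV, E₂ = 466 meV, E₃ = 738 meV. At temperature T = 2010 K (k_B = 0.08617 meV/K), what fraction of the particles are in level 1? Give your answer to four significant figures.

0.1768

k_BT = 0.08617 × 2010 K = 173.202 meV.
Eᵢ/kT = 0.382213, 1.80714, 2.69050, 4.26092.
Z = Σ e^(−Eᵢ/kT) = e^(−0.382213) + e^(−1.80714) + e^(−2.69050) + e^(−4.26092) = 0.682350 + 0.164123 + 0.0678470 + 0.0141093 = 0.928429.
P₁ = e^(−E₁/kT) / Z = 0.164123/0.928429 = 0.1768.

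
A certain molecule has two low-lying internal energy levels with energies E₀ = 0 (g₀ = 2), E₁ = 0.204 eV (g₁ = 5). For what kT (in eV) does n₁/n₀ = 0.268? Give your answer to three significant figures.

n₁/n₀ = (g₁/g₀) exp[−(E₁−E₀)/kT] = 0.268.
⇒ (E₁−E₀)/kT = ln((5/2)/0.268) = ln(9.3284) = 2.2331.
kT = 0.204 eV / 2.2331 = 0.0914 eV.

0.0914 eV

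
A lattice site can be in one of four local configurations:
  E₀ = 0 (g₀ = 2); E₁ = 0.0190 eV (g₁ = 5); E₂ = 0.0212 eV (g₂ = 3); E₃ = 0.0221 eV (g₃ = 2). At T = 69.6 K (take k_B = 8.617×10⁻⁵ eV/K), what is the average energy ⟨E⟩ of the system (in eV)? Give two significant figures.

k_BT = 8.617×10⁻⁵ × 69.6 K = 0.005997 eV.
Eᵢ/kT = 0, 3.168, 3.535, 3.685.
Z = Σ gᵢe^(−Eᵢ/kT) = 2·e^(−0) + 5·e^(−3.168) + 3·e^(−3.535) + 2·e^(−3.685) = 2.000 + 0.2104 + 0.08748 + 0.05019 = 2.348.
⟨E⟩ = Σ Eᵢ gᵢe^(−Eᵢ/kT) / Z = (0·2.000 + 0.0190·0.2104 + 0.0212·0.08748 + 0.0221·0.05019) / 2.348 = 0.0030 eV.

0.0030 eV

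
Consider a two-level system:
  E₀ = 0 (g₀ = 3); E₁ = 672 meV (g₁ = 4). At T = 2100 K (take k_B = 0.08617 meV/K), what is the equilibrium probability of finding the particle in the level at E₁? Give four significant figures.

0.03150

k_BT = 0.08617 × 2100 K = 180.957 meV.
Eᵢ/kT = 0, 3.71359.
Z = Σ gᵢe^(−Eᵢ/kT) = 3·e^(−0) + 4·e^(−3.71359) = 3.00000 + 0.0975592 = 3.09756.
P₁ = g₁ e^(−E₁/kT) / Z = 0.0975592/3.09756 = 0.03150.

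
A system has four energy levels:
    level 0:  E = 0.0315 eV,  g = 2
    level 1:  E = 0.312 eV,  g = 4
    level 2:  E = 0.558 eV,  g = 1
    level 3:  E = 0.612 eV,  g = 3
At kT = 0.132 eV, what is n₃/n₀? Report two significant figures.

n₃/n₀ = (g₃/g₀) exp[−(E₃−E₀)/kT] = (3/2) × exp(−(0.5805 eV)/(0.132 eV)) = (3/2) × exp(-4.398) = 0.018.

0.018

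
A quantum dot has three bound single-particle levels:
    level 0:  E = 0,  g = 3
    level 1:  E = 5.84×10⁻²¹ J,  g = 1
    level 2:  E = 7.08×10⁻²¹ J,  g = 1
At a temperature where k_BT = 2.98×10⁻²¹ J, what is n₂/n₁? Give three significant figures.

0.660

n₂/n₁ = (g₂/g₁) exp[−(E₂−E₁)/kT] = (1/1) × exp(−(1.24 ×10⁻²¹ J)/(2.98 ×10⁻²¹ J)) = (1/1) × exp(-0.41611) = 0.660.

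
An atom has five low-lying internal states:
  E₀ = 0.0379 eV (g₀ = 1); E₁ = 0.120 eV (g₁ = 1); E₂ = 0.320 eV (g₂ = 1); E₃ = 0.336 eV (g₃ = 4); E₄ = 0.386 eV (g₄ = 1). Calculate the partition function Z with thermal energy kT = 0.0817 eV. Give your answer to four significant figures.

Z = 0.9533

Eᵢ/kT = 0.463892, 1.46879, 3.91677, 4.11261, 4.72460.
Z = Σ gᵢe^(−Eᵢ/kT) = 1·e^(−0.463892) + 1·e^(−1.46879) + 1·e^(−3.91677) + 4·e^(−4.11261) + 1·e^(−4.72460) = 0.628831 + 0.230204 + 0.0199053 + 0.0654600 + 0.00887426 = 0.953275.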